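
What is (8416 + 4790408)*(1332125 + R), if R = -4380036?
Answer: -14626388456664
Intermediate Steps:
(8416 + 4790408)*(1332125 + R) = (8416 + 4790408)*(1332125 - 4380036) = 4798824*(-3047911) = -14626388456664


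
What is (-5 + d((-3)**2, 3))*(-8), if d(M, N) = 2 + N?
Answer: 0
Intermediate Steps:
(-5 + d((-3)**2, 3))*(-8) = (-5 + (2 + 3))*(-8) = (-5 + 5)*(-8) = 0*(-8) = 0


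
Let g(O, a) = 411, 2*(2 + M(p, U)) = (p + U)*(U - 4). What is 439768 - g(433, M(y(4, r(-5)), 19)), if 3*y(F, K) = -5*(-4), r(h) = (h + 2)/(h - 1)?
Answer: 439357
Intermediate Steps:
r(h) = (2 + h)/(-1 + h)
y(F, K) = 20/3 (y(F, K) = (-5*(-4))/3 = (⅓)*20 = 20/3)
M(p, U) = -2 + (-4 + U)*(U + p)/2 (M(p, U) = -2 + ((p + U)*(U - 4))/2 = -2 + ((U + p)*(-4 + U))/2 = -2 + ((-4 + U)*(U + p))/2 = -2 + (-4 + U)*(U + p)/2)
439768 - g(433, M(y(4, r(-5)), 19)) = 439768 - 1*411 = 439768 - 411 = 439357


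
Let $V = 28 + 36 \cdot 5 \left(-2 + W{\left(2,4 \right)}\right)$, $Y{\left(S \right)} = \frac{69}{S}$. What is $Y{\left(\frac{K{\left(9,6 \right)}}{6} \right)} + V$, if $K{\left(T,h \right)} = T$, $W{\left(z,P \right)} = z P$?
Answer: $1154$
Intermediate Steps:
$W{\left(z,P \right)} = P z$
$V = 1108$ ($V = 28 + 36 \cdot 5 \left(-2 + 4 \cdot 2\right) = 28 + 36 \cdot 5 \left(-2 + 8\right) = 28 + 36 \cdot 5 \cdot 6 = 28 + 36 \cdot 30 = 28 + 1080 = 1108$)
$Y{\left(\frac{K{\left(9,6 \right)}}{6} \right)} + V = \frac{69}{9 \cdot \frac{1}{6}} + 1108 = \frac{69}{\frac{3}{2}} + 1108 = 69 \cdot \frac{2}{3} + 1108 = 46 + 1108 = 1154$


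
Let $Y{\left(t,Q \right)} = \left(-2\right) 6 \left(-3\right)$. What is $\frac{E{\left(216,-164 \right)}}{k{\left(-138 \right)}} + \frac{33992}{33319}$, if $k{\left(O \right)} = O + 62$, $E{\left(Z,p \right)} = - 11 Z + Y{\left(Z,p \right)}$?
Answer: $\frac{20137463}{633061} \approx 31.81$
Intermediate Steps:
$Y{\left(t,Q \right)} = 36$ ($Y{\left(t,Q \right)} = \left(-12\right) \left(-3\right) = 36$)
$E{\left(Z,p \right)} = 36 - 11 Z$ ($E{\left(Z,p \right)} = - 11 Z + 36 = 36 - 11 Z$)
$k{\left(O \right)} = 62 + O$
$\frac{E{\left(216,-164 \right)}}{k{\left(-138 \right)}} + \frac{33992}{33319} = \frac{36 - 2376}{62 - 138} + \frac{33992}{33319} = \frac{36 - 2376}{-76} + 33992 \cdot \frac{1}{33319} = \left(-2340\right) \left(- \frac{1}{76}\right) + \frac{33992}{33319} = \frac{585}{19} + \frac{33992}{33319} = \frac{20137463}{633061}$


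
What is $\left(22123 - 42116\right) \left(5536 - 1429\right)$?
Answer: $-82111251$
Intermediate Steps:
$\left(22123 - 42116\right) \left(5536 - 1429\right) = \left(-19993\right) 4107 = -82111251$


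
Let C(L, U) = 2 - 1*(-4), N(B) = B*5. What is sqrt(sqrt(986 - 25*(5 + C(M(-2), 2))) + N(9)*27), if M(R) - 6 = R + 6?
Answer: sqrt(1215 + 3*sqrt(79)) ≈ 35.237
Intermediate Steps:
M(R) = 12 + R (M(R) = 6 + (R + 6) = 6 + (6 + R) = 12 + R)
N(B) = 5*B
C(L, U) = 6 (C(L, U) = 2 + 4 = 6)
sqrt(sqrt(986 - 25*(5 + C(M(-2), 2))) + N(9)*27) = sqrt(sqrt(986 - 25*(5 + 6)) + (5*9)*27) = sqrt(sqrt(986 - 25*11) + 45*27) = sqrt(sqrt(986 - 275) + 1215) = sqrt(sqrt(711) + 1215) = sqrt(3*sqrt(79) + 1215) = sqrt(1215 + 3*sqrt(79))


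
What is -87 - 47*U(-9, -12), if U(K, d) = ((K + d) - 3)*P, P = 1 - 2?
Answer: -1215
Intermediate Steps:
P = -1
U(K, d) = 3 - K - d (U(K, d) = ((K + d) - 3)*(-1) = (-3 + K + d)*(-1) = 3 - K - d)
-87 - 47*U(-9, -12) = -87 - 47*(3 - 1*(-9) - 1*(-12)) = -87 - 47*(3 + 9 + 12) = -87 - 47*24 = -87 - 1128 = -1215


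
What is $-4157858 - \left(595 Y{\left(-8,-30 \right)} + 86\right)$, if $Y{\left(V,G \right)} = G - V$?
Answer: $-4144854$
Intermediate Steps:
$-4157858 - \left(595 Y{\left(-8,-30 \right)} + 86\right) = -4157858 - \left(595 \left(-30 - -8\right) + 86\right) = -4157858 - \left(595 \left(-30 + 8\right) + 86\right) = -4157858 - \left(595 \left(-22\right) + 86\right) = -4157858 - \left(-13090 + 86\right) = -4157858 - -13004 = -4157858 + 13004 = -4144854$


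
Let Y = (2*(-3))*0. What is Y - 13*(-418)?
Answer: 5434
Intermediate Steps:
Y = 0 (Y = -6*0 = 0)
Y - 13*(-418) = 0 - 13*(-418) = 0 + 5434 = 5434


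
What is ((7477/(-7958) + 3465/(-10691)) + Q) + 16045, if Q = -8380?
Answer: 652022855293/85078978 ≈ 7663.7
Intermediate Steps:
((7477/(-7958) + 3465/(-10691)) + Q) + 16045 = ((7477/(-7958) + 3465/(-10691)) - 8380) + 16045 = ((7477*(-1/7958) + 3465*(-1/10691)) - 8380) + 16045 = ((-7477/7958 - 3465/10691) - 8380) + 16045 = (-107511077/85078978 - 8380) + 16045 = -713069346717/85078978 + 16045 = 652022855293/85078978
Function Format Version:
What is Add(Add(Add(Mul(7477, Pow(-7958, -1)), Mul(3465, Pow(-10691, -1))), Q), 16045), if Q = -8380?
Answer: Rational(652022855293, 85078978) ≈ 7663.7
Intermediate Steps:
Add(Add(Add(Mul(7477, Pow(-7958, -1)), Mul(3465, Pow(-10691, -1))), Q), 16045) = Add(Add(Add(Mul(7477, Pow(-7958, -1)), Mul(3465, Pow(-10691, -1))), -8380), 16045) = Add(Add(Add(Mul(7477, Rational(-1, 7958)), Mul(3465, Rational(-1, 10691))), -8380), 16045) = Add(Add(Add(Rational(-7477, 7958), Rational(-3465, 10691)), -8380), 16045) = Add(Add(Rational(-107511077, 85078978), -8380), 16045) = Add(Rational(-713069346717, 85078978), 16045) = Rational(652022855293, 85078978)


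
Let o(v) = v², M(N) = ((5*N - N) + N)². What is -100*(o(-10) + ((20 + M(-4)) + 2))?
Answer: -52200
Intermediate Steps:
M(N) = 25*N² (M(N) = (4*N + N)² = (5*N)² = 25*N²)
-100*(o(-10) + ((20 + M(-4)) + 2)) = -100*((-10)² + ((20 + 25*(-4)²) + 2)) = -100*(100 + ((20 + 25*16) + 2)) = -100*(100 + ((20 + 400) + 2)) = -100*(100 + (420 + 2)) = -100*(100 + 422) = -100*522 = -52200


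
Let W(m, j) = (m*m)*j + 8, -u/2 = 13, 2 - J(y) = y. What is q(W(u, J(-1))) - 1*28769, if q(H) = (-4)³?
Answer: -28833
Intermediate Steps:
J(y) = 2 - y
u = -26 (u = -2*13 = -26)
W(m, j) = 8 + j*m² (W(m, j) = m²*j + 8 = j*m² + 8 = 8 + j*m²)
q(H) = -64
q(W(u, J(-1))) - 1*28769 = -64 - 1*28769 = -64 - 28769 = -28833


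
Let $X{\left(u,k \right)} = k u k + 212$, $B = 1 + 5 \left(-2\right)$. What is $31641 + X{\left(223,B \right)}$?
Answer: $49916$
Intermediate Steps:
$B = -9$ ($B = 1 - 10 = -9$)
$X{\left(u,k \right)} = 212 + u k^{2}$ ($X{\left(u,k \right)} = u k^{2} + 212 = 212 + u k^{2}$)
$31641 + X{\left(223,B \right)} = 31641 + \left(212 + 223 \left(-9\right)^{2}\right) = 31641 + \left(212 + 223 \cdot 81\right) = 31641 + \left(212 + 18063\right) = 31641 + 18275 = 49916$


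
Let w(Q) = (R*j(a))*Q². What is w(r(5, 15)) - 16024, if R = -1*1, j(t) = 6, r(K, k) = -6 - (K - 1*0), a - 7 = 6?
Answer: -16750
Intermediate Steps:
a = 13 (a = 7 + 6 = 13)
r(K, k) = -6 - K (r(K, k) = -6 - (K + 0) = -6 - K)
R = -1
w(Q) = -6*Q² (w(Q) = (-1*6)*Q² = -6*Q²)
w(r(5, 15)) - 16024 = -6*(-6 - 1*5)² - 16024 = -6*(-6 - 5)² - 16024 = -6*(-11)² - 16024 = -6*121 - 16024 = -726 - 16024 = -16750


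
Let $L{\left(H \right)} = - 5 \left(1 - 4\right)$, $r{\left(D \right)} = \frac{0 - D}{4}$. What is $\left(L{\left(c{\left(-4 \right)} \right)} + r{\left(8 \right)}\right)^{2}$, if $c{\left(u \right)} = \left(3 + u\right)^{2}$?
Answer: $169$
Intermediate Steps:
$r{\left(D \right)} = - \frac{D}{4}$ ($r{\left(D \right)} = - D \frac{1}{4} = - \frac{D}{4}$)
$L{\left(H \right)} = 15$ ($L{\left(H \right)} = \left(-5\right) \left(-3\right) = 15$)
$\left(L{\left(c{\left(-4 \right)} \right)} + r{\left(8 \right)}\right)^{2} = \left(15 - 2\right)^{2} = 13^{2} = 169$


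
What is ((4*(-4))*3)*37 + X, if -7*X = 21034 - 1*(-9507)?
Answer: -6139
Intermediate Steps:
X = -4363 (X = -(21034 - 1*(-9507))/7 = -(21034 + 9507)/7 = -⅐*30541 = -4363)
((4*(-4))*3)*37 + X = ((4*(-4))*3)*37 - 4363 = -16*3*37 - 4363 = -48*37 - 4363 = -1776 - 4363 = -6139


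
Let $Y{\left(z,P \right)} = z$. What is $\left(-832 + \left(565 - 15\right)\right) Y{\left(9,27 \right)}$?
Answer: $-2538$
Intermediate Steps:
$\left(-832 + \left(565 - 15\right)\right) Y{\left(9,27 \right)} = \left(-832 + \left(565 - 15\right)\right) 9 = \left(-832 + 550\right) 9 = \left(-282\right) 9 = -2538$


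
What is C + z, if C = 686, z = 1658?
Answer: 2344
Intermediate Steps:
C + z = 686 + 1658 = 2344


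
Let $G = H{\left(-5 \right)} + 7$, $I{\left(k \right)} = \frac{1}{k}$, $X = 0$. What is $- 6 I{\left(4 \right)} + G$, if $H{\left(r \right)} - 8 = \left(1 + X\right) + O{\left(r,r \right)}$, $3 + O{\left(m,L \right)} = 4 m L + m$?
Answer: $\frac{213}{2} \approx 106.5$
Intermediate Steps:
$O{\left(m,L \right)} = -3 + m + 4 L m$ ($O{\left(m,L \right)} = -3 + \left(4 m L + m\right) = -3 + \left(4 L m + m\right) = -3 + \left(m + 4 L m\right) = -3 + m + 4 L m$)
$H{\left(r \right)} = 6 + r + 4 r^{2}$ ($H{\left(r \right)} = 8 + \left(\left(1 + 0\right) + \left(-3 + r + 4 r r\right)\right) = 8 + \left(1 + \left(-3 + r + 4 r^{2}\right)\right) = 8 + \left(-2 + r + 4 r^{2}\right) = 6 + r + 4 r^{2}$)
$G = 108$ ($G = \left(6 - 5 + 4 \left(-5\right)^{2}\right) + 7 = \left(6 - 5 + 4 \cdot 25\right) + 7 = \left(6 - 5 + 100\right) + 7 = 101 + 7 = 108$)
$- 6 I{\left(4 \right)} + G = - \frac{6}{4} + 108 = \left(-6\right) \frac{1}{4} + 108 = - \frac{3}{2} + 108 = \frac{213}{2}$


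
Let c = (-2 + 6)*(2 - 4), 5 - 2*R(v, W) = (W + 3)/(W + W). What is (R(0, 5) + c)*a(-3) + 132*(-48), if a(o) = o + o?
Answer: -31503/5 ≈ -6300.6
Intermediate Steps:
R(v, W) = 5/2 - (3 + W)/(4*W) (R(v, W) = 5/2 - (W + 3)/(2*(W + W)) = 5/2 - (3 + W)/(2*(2*W)) = 5/2 - (3 + W)*1/(2*W)/2 = 5/2 - (3 + W)/(4*W))
a(o) = 2*o
c = -8 (c = 4*(-2) = -8)
(R(0, 5) + c)*a(-3) + 132*(-48) = ((3/4)*(-1 + 3*5)/5 - 8)*(2*(-3)) + 132*(-48) = ((3/4)*(1/5)*(-1 + 15) - 8)*(-6) - 6336 = ((3/4)*(1/5)*14 - 8)*(-6) - 6336 = (21/10 - 8)*(-6) - 6336 = -59/10*(-6) - 6336 = 177/5 - 6336 = -31503/5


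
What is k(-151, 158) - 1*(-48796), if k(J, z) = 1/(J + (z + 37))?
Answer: 2147025/44 ≈ 48796.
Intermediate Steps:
k(J, z) = 1/(37 + J + z) (k(J, z) = 1/(J + (37 + z)) = 1/(37 + J + z))
k(-151, 158) - 1*(-48796) = 1/(37 - 151 + 158) - 1*(-48796) = 1/44 + 48796 = 2147025/44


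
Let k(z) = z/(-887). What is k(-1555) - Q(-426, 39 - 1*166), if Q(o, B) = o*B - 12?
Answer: -47976275/887 ≈ -54088.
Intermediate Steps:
Q(o, B) = -12 + B*o (Q(o, B) = B*o - 12 = -12 + B*o)
k(z) = -z/887 (k(z) = z*(-1/887) = -z/887)
k(-1555) - Q(-426, 39 - 1*166) = -1/887*(-1555) - (-12 + (39 - 1*166)*(-426)) = 1555/887 - (-12 + (39 - 166)*(-426)) = 1555/887 - (-12 - 127*(-426)) = 1555/887 - (-12 + 54102) = 1555/887 - 1*54090 = 1555/887 - 54090 = -47976275/887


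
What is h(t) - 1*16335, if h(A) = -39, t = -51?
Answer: -16374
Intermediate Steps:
h(t) - 1*16335 = -39 - 1*16335 = -39 - 16335 = -16374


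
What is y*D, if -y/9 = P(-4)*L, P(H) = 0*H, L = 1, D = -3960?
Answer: 0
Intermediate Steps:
P(H) = 0
y = 0 (y = -0 = -9*0 = 0)
y*D = 0*(-3960) = 0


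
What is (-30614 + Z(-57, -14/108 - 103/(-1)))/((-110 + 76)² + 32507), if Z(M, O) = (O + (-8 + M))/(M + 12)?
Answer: -14878813/16360218 ≈ -0.90945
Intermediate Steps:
Z(M, O) = (-8 + M + O)/(12 + M)
(-30614 + Z(-57, -14/108 - 103/(-1)))/((-110 + 76)² + 32507) = (-30614 + (-8 - 57 + (-14/108 - 103/(-1)))/(12 - 57))/((-110 + 76)² + 32507) = (-30614 + (-8 - 57 + (-14*1/108 - 103*(-1)))/(-45))/((-34)² + 32507) = (-30614 - (-8 - 57 + (-7/54 + 103))/45)/(1156 + 32507) = (-30614 - (-8 - 57 + 5555/54)/45)/33663 = (-30614 - 1/45*2045/54)*(1/33663) = (-30614 - 409/486)*(1/33663) = -14878813/486*1/33663 = -14878813/16360218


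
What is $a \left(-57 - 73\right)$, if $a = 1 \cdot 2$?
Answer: $-260$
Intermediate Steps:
$a = 2$
$a \left(-57 - 73\right) = 2 \left(-57 - 73\right) = 2 \left(-130\right) = -260$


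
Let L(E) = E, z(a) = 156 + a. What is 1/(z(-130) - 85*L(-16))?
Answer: 1/1386 ≈ 0.00072150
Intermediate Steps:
1/(z(-130) - 85*L(-16)) = 1/((156 - 130) - 85*(-16)) = 1/(26 + 1360) = 1/1386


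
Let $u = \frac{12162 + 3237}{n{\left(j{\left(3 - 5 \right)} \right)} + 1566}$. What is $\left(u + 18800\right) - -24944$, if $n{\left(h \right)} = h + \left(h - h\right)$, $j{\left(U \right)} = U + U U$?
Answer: $\frac{68605991}{1568} \approx 43754.0$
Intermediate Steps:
$j{\left(U \right)} = U + U^{2}$
$n{\left(h \right)} = h$ ($n{\left(h \right)} = h + 0 = h$)
$u = \frac{15399}{1568}$ ($u = \frac{12162 + 3237}{\left(3 - 5\right) \left(1 + \left(3 - 5\right)\right) + 1566} = \frac{15399}{\left(3 - 5\right) \left(1 + \left(3 - 5\right)\right) + 1566} = \frac{15399}{- 2 \left(1 - 2\right) + 1566} = \frac{15399}{\left(-2\right) \left(-1\right) + 1566} = \frac{15399}{2 + 1566} = \frac{15399}{1568} \approx 9.8208$)
$\left(u + 18800\right) - -24944 = \left(\frac{15399}{1568} + 18800\right) - -24944 = \frac{29493799}{1568} + 24944 = \frac{68605991}{1568}$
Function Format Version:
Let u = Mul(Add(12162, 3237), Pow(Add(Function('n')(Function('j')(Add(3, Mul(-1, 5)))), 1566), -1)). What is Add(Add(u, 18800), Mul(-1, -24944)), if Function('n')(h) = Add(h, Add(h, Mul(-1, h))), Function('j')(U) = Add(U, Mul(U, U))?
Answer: Rational(68605991, 1568) ≈ 43754.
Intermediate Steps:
Function('j')(U) = Add(U, Pow(U, 2))
Function('n')(h) = h (Function('n')(h) = Add(h, 0) = h)
u = Rational(15399, 1568) (u = Mul(Add(12162, 3237), Pow(Add(Mul(Add(3, Mul(-1, 5)), Add(1, Add(3, Mul(-1, 5)))), 1566), -1)) = Mul(15399, Pow(Add(Mul(Add(3, -5), Add(1, Add(3, -5))), 1566), -1)) = Mul(15399, Pow(Add(Mul(-2, Add(1, -2)), 1566), -1)) = Mul(15399, Pow(Add(Mul(-2, -1), 1566), -1)) = Mul(15399, Pow(Add(2, 1566), -1)) = Mul(15399, Pow(1568, -1)) = Mul(15399, Rational(1, 1568)) = Rational(15399, 1568) ≈ 9.8208)
Add(Add(u, 18800), Mul(-1, -24944)) = Add(Add(Rational(15399, 1568), 18800), Mul(-1, -24944)) = Add(Rational(29493799, 1568), 24944) = Rational(68605991, 1568)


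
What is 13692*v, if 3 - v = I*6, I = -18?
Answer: 1519812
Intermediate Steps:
v = 111 (v = 3 - (-18)*6 = 3 - 1*(-108) = 3 + 108 = 111)
13692*v = 13692*111 = 1519812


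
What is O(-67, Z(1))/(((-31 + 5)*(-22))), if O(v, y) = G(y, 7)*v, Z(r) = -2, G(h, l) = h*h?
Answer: -67/143 ≈ -0.46853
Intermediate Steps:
G(h, l) = h²
O(v, y) = v*y² (O(v, y) = y²*v = v*y²)
O(-67, Z(1))/(((-31 + 5)*(-22))) = (-67*(-2)²)/(((-31 + 5)*(-22))) = (-67*4)/((-26*(-22))) = -268/572 = -268*1/572 = -67/143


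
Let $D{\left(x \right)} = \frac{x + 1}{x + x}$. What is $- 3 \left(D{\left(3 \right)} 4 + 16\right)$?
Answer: $-56$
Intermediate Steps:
$D{\left(x \right)} = \frac{1 + x}{2 x}$
$- 3 \left(D{\left(3 \right)} 4 + 16\right) = - 3 \left(\frac{1 + 3}{2 \cdot 3} \cdot 4 + 16\right) = - 3 \left(\frac{1}{2} \cdot \frac{1}{3} \cdot 4 \cdot 4 + 16\right) = - 3 \left(\frac{2}{3} \cdot 4 + 16\right) = - 3 \left(\frac{8}{3} + 16\right) = \left(-3\right) \frac{56}{3} = -56$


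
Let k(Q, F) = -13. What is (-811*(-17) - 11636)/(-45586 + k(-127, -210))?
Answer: -2151/45599 ≈ -0.047172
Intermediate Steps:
(-811*(-17) - 11636)/(-45586 + k(-127, -210)) = (-811*(-17) - 11636)/(-45586 - 13) = (13787 - 11636)/(-45599) = 2151*(-1/45599) = -2151/45599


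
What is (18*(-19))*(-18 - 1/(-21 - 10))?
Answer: 190494/31 ≈ 6145.0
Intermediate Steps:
(18*(-19))*(-18 - 1/(-21 - 10)) = -342*(-18 - 1/(-31)) = -342*(-18 - 1*(-1/31)) = -342*(-18 + 1/31) = -342*(-557/31) = 190494/31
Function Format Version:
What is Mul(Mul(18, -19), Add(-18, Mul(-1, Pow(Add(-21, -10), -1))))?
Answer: Rational(190494, 31) ≈ 6145.0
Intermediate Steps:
Mul(Mul(18, -19), Add(-18, Mul(-1, Pow(Add(-21, -10), -1)))) = Mul(-342, Add(-18, Mul(-1, Pow(-31, -1)))) = Mul(-342, Add(-18, Mul(-1, Rational(-1, 31)))) = Mul(-342, Add(-18, Rational(1, 31))) = Mul(-342, Rational(-557, 31)) = Rational(190494, 31)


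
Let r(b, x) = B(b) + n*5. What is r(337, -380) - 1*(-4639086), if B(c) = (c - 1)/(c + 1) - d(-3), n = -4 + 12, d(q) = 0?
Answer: 784012462/169 ≈ 4.6391e+6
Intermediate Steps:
n = 8
B(c) = (-1 + c)/(1 + c) (B(c) = (c - 1)/(c + 1) - 1*0 = (-1 + c)/(1 + c) + 0 = (-1 + c)/(1 + c))
r(b, x) = 40 + (-1 + b)/(1 + b) (r(b, x) = (-1 + b)/(1 + b) + 8*5 = (-1 + b)/(1 + b) + 40 = 40 + (-1 + b)/(1 + b))
r(337, -380) - 1*(-4639086) = (39 + 41*337)/(1 + 337) - 1*(-4639086) = (39 + 13817)/338 + 4639086 = (1/338)*13856 + 4639086 = 6928/169 + 4639086 = 784012462/169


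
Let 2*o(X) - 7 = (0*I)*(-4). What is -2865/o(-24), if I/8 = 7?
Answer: -5730/7 ≈ -818.57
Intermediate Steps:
I = 56 (I = 8*7 = 56)
o(X) = 7/2 (o(X) = 7/2 + ((0*56)*(-4))/2 = 7/2 + (0*(-4))/2 = 7/2 + (1/2)*0 = 7/2 + 0 = 7/2)
-2865/o(-24) = -2865/7/2 = -2865*2/7 = -5730/7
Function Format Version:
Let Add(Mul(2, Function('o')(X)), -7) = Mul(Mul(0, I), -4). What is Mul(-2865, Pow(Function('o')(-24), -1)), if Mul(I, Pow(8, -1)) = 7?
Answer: Rational(-5730, 7) ≈ -818.57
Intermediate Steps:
I = 56 (I = Mul(8, 7) = 56)
Function('o')(X) = Rational(7, 2) (Function('o')(X) = Add(Rational(7, 2), Mul(Rational(1, 2), Mul(Mul(0, 56), -4))) = Add(Rational(7, 2), Mul(Rational(1, 2), Mul(0, -4))) = Add(Rational(7, 2), Mul(Rational(1, 2), 0)) = Add(Rational(7, 2), 0) = Rational(7, 2))
Mul(-2865, Pow(Function('o')(-24), -1)) = Mul(-2865, Pow(Rational(7, 2), -1)) = Mul(-2865, Rational(2, 7)) = Rational(-5730, 7)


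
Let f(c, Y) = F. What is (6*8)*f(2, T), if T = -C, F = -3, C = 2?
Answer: -144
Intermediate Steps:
T = -2 (T = -1*2 = -2)
f(c, Y) = -3
(6*8)*f(2, T) = (6*8)*(-3) = 48*(-3) = -144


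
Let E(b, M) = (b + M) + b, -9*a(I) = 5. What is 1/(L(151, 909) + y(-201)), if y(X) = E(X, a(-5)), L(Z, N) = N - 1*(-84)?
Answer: 9/5314 ≈ 0.0016936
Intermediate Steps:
a(I) = -5/9 (a(I) = -⅑*5 = -5/9)
L(Z, N) = 84 + N (L(Z, N) = N + 84 = 84 + N)
E(b, M) = M + 2*b (E(b, M) = (M + b) + b = M + 2*b)
y(X) = -5/9 + 2*X
1/(L(151, 909) + y(-201)) = 1/((84 + 909) + (-5/9 + 2*(-201))) = 1/(993 + (-5/9 - 402)) = 1/(993 - 3623/9) = 1/(5314/9) = 9/5314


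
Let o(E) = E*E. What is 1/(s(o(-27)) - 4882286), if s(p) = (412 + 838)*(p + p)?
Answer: -1/3059786 ≈ -3.2682e-7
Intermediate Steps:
o(E) = E**2
s(p) = 2500*p (s(p) = 1250*(2*p) = 2500*p)
1/(s(o(-27)) - 4882286) = 1/(2500*(-27)**2 - 4882286) = 1/(2500*729 - 4882286) = 1/(1822500 - 4882286) = 1/(-3059786) = -1/3059786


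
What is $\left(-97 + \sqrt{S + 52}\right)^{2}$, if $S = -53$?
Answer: $\left(97 - i\right)^{2} \approx 9408.0 - 194.0 i$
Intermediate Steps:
$\left(-97 + \sqrt{S + 52}\right)^{2} = \left(-97 + \sqrt{-53 + 52}\right)^{2} = \left(-97 + \sqrt{-1}\right)^{2} = \left(-97 + i\right)^{2}$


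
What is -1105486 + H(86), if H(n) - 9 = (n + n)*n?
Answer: -1090685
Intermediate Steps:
H(n) = 9 + 2*n² (H(n) = 9 + (n + n)*n = 9 + (2*n)*n = 9 + 2*n²)
-1105486 + H(86) = -1105486 + (9 + 2*86²) = -1105486 + (9 + 2*7396) = -1105486 + (9 + 14792) = -1105486 + 14801 = -1090685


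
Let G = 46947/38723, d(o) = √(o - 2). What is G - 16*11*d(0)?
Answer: 46947/38723 - 176*I*√2 ≈ 1.2124 - 248.9*I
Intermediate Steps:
d(o) = √(-2 + o)
G = 46947/38723 (G = 46947*(1/38723) = 46947/38723 ≈ 1.2124)
G - 16*11*d(0) = 46947/38723 - 16*11*√(-2 + 0) = 46947/38723 - 176*√(-2) = 46947/38723 - 176*I*√2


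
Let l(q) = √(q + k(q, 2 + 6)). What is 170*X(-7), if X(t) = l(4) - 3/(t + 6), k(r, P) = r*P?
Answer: 1530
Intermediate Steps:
k(r, P) = P*r
l(q) = 3*√q (l(q) = √(q + (2 + 6)*q) = √(q + 8*q) = √(9*q) = 3*√q)
X(t) = 6 - 3/(6 + t) (X(t) = 3*√4 - 3/(t + 6) = 3*2 - 3/(6 + t) = 6 - 3/(6 + t))
170*X(-7) = 170*(3*(11 + 2*(-7))/(6 - 7)) = 170*(3*(11 - 14)/(-1)) = 170*(3*(-1)*(-3)) = 170*9 = 1530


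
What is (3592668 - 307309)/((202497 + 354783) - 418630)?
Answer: 3285359/138650 ≈ 23.695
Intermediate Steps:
(3592668 - 307309)/((202497 + 354783) - 418630) = 3285359/(557280 - 418630) = 3285359/138650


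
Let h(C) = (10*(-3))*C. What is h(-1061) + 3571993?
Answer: 3603823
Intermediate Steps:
h(C) = -30*C
h(-1061) + 3571993 = -30*(-1061) + 3571993 = 31830 + 3571993 = 3603823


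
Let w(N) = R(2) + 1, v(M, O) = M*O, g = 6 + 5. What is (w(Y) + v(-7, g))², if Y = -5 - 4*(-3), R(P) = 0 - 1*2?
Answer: 6084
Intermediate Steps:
R(P) = -2 (R(P) = 0 - 2 = -2)
g = 11
Y = 7 (Y = -5 + 12 = 7)
w(N) = -1 (w(N) = -2 + 1 = -1)
(w(Y) + v(-7, g))² = (-1 - 7*11)² = (-1 - 77)² = (-78)² = 6084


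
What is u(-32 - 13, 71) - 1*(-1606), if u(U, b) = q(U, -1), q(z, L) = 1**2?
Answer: 1607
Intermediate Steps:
q(z, L) = 1
u(U, b) = 1
u(-32 - 13, 71) - 1*(-1606) = 1 - 1*(-1606) = 1 + 1606 = 1607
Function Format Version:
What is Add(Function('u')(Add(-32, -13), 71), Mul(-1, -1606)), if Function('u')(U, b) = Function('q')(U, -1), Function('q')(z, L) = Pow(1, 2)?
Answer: 1607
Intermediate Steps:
Function('q')(z, L) = 1
Function('u')(U, b) = 1
Add(Function('u')(Add(-32, -13), 71), Mul(-1, -1606)) = Add(1, Mul(-1, -1606)) = Add(1, 1606) = 1607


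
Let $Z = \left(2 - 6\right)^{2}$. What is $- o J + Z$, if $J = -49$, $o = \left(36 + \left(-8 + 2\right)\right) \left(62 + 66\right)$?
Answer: $188176$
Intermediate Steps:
$o = 3840$ ($o = \left(36 - 6\right) 128 = 30 \cdot 128 = 3840$)
$Z = 16$ ($Z = \left(-4\right)^{2} = 16$)
$- o J + Z = \left(-1\right) 3840 \left(-49\right) + 16 = \left(-3840\right) \left(-49\right) + 16 = 188160 + 16 = 188176$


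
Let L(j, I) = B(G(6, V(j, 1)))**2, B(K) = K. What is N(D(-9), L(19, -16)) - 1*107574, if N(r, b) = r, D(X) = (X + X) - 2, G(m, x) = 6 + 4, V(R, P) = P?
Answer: -107594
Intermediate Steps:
G(m, x) = 10
L(j, I) = 100 (L(j, I) = 10**2 = 100)
D(X) = -2 + 2*X (D(X) = 2*X - 2 = -2 + 2*X)
N(D(-9), L(19, -16)) - 1*107574 = (-2 + 2*(-9)) - 1*107574 = (-2 - 18) - 107574 = -20 - 107574 = -107594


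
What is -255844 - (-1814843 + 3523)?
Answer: 1555476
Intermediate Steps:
-255844 - (-1814843 + 3523) = -255844 - 1*(-1811320) = -255844 + 1811320 = 1555476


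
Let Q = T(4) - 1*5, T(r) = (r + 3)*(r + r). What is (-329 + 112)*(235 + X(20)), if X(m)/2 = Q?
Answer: -73129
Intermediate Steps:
T(r) = 2*r*(3 + r) (T(r) = (3 + r)*(2*r) = 2*r*(3 + r))
Q = 51 (Q = 2*4*(3 + 4) - 1*5 = 2*4*7 - 5 = 56 - 5 = 51)
X(m) = 102 (X(m) = 2*51 = 102)
(-329 + 112)*(235 + X(20)) = (-329 + 112)*(235 + 102) = -217*337 = -73129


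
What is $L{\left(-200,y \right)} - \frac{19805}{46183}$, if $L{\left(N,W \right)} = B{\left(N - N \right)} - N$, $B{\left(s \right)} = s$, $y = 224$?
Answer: $\frac{9216795}{46183} \approx 199.57$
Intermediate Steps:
$L{\left(N,W \right)} = - N$ ($L{\left(N,W \right)} = \left(N - N\right) - N = 0 - N = - N$)
$L{\left(-200,y \right)} - \frac{19805}{46183} = \left(-1\right) \left(-200\right) - \frac{19805}{46183} = 200 - 19805 \cdot \frac{1}{46183} = 200 - \frac{19805}{46183} = \frac{9216795}{46183}$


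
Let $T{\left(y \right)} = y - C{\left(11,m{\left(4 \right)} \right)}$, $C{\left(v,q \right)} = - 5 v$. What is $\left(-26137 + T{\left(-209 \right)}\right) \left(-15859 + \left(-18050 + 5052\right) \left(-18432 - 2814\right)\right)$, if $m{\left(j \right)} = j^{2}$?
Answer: $-7259987511859$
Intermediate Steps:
$T{\left(y \right)} = 55 + y$ ($T{\left(y \right)} = y - \left(-5\right) 11 = y - -55 = y + 55 = 55 + y$)
$\left(-26137 + T{\left(-209 \right)}\right) \left(-15859 + \left(-18050 + 5052\right) \left(-18432 - 2814\right)\right) = \left(-26137 + \left(55 - 209\right)\right) \left(-15859 + \left(-18050 + 5052\right) \left(-18432 - 2814\right)\right) = \left(-26137 - 154\right) \left(-15859 - -276155508\right) = - 26291 \left(-15859 + 276155508\right) = \left(-26291\right) 276139649 = -7259987511859$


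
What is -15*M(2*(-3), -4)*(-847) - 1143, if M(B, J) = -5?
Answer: -64668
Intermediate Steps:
-15*M(2*(-3), -4)*(-847) - 1143 = -15*(-5)*(-847) - 1143 = 75*(-847) - 1143 = -63525 - 1143 = -64668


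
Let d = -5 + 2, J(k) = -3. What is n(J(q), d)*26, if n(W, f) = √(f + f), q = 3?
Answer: 26*I*√6 ≈ 63.687*I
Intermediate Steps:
d = -3
n(W, f) = √2*√f (n(W, f) = √(2*f) = √2*√f)
n(J(q), d)*26 = (√2*√(-3))*26 = (√2*(I*√3))*26 = (I*√6)*26 = 26*I*√6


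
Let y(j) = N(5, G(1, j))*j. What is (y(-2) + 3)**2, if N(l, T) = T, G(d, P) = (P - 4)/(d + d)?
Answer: 81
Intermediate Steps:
G(d, P) = (-4 + P)/(2*d) (G(d, P) = (-4 + P)/((2*d)) = (-4 + P)*(1/(2*d)) = (-4 + P)/(2*d))
y(j) = j*(-2 + j/2) (y(j) = ((1/2)*(-4 + j)/1)*j = ((1/2)*1*(-4 + j))*j = (-2 + j/2)*j = j*(-2 + j/2))
(y(-2) + 3)**2 = ((1/2)*(-2)*(-4 - 2) + 3)**2 = ((1/2)*(-2)*(-6) + 3)**2 = (6 + 3)**2 = 9**2 = 81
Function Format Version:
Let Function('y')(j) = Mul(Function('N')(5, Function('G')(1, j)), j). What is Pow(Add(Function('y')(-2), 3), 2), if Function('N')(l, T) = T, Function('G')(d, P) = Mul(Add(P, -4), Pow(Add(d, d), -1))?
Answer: 81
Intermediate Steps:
Function('G')(d, P) = Mul(Rational(1, 2), Pow(d, -1), Add(-4, P)) (Function('G')(d, P) = Mul(Add(-4, P), Pow(Mul(2, d), -1)) = Mul(Add(-4, P), Mul(Rational(1, 2), Pow(d, -1))) = Mul(Rational(1, 2), Pow(d, -1), Add(-4, P)))
Function('y')(j) = Mul(j, Add(-2, Mul(Rational(1, 2), j))) (Function('y')(j) = Mul(Mul(Rational(1, 2), Pow(1, -1), Add(-4, j)), j) = Mul(Mul(Rational(1, 2), 1, Add(-4, j)), j) = Mul(Add(-2, Mul(Rational(1, 2), j)), j) = Mul(j, Add(-2, Mul(Rational(1, 2), j))))
Pow(Add(Function('y')(-2), 3), 2) = Pow(Add(Mul(Rational(1, 2), -2, Add(-4, -2)), 3), 2) = Pow(Add(Mul(Rational(1, 2), -2, -6), 3), 2) = Pow(Add(6, 3), 2) = Pow(9, 2) = 81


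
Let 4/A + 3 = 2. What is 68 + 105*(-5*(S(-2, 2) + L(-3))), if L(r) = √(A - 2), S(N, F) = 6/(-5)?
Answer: 698 - 525*I*√6 ≈ 698.0 - 1286.0*I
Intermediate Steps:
A = -4 (A = 4/(-3 + 2) = 4/(-1) = 4*(-1) = -4)
S(N, F) = -6/5 (S(N, F) = 6*(-⅕) = -6/5)
L(r) = I*√6 (L(r) = √(-4 - 2) = √(-6) = I*√6)
68 + 105*(-5*(S(-2, 2) + L(-3))) = 68 + 105*(-5*(-6/5 + I*√6)) = 68 + 105*(6 - 5*I*√6) = 68 + (630 - 525*I*√6) = 698 - 525*I*√6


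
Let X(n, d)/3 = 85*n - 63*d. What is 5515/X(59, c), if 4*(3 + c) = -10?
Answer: 11030/32169 ≈ 0.34288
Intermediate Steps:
c = -11/2 (c = -3 + (1/4)*(-10) = -3 - 5/2 = -11/2 ≈ -5.5000)
X(n, d) = -189*d + 255*n (X(n, d) = 3*(85*n - 63*d) = 3*(-63*d + 85*n) = -189*d + 255*n)
5515/X(59, c) = 5515/(-189*(-11/2) + 255*59) = 5515/(2079/2 + 15045) = 5515/(32169/2) = 5515*(2/32169) = 11030/32169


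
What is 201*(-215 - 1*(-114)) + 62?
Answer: -20239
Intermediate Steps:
201*(-215 - 1*(-114)) + 62 = 201*(-215 + 114) + 62 = 201*(-101) + 62 = -20301 + 62 = -20239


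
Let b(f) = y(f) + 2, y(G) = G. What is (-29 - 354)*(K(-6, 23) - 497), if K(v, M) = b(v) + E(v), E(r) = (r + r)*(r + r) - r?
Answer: 134433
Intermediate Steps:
b(f) = 2 + f (b(f) = f + 2 = 2 + f)
E(r) = -r + 4*r**2 (E(r) = (2*r)*(2*r) - r = 4*r**2 - r = -r + 4*r**2)
K(v, M) = 2 + v + v*(-1 + 4*v) (K(v, M) = (2 + v) + v*(-1 + 4*v) = 2 + v + v*(-1 + 4*v))
(-29 - 354)*(K(-6, 23) - 497) = (-29 - 354)*((2 + 4*(-6)**2) - 497) = -383*((2 + 4*36) - 497) = -383*((2 + 144) - 497) = -383*(146 - 497) = -383*(-351) = 134433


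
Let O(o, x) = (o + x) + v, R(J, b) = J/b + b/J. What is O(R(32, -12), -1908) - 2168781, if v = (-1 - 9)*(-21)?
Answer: -52091569/24 ≈ -2.1705e+6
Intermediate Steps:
v = 210 (v = -10*(-21) = 210)
O(o, x) = 210 + o + x (O(o, x) = (o + x) + 210 = 210 + o + x)
O(R(32, -12), -1908) - 2168781 = (210 + (32/(-12) - 12/32) - 1908) - 2168781 = (210 + (32*(-1/12) - 12*1/32) - 1908) - 2168781 = (210 + (-8/3 - 3/8) - 1908) - 2168781 = (210 - 73/24 - 1908) - 2168781 = -40825/24 - 2168781 = -52091569/24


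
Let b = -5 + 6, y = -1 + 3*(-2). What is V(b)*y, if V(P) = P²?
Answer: -7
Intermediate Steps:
y = -7 (y = -1 - 6 = -7)
b = 1
V(b)*y = 1²*(-7) = 1*(-7) = -7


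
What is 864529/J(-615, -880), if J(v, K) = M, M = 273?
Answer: 864529/273 ≈ 3166.8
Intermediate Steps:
J(v, K) = 273
864529/J(-615, -880) = 864529/273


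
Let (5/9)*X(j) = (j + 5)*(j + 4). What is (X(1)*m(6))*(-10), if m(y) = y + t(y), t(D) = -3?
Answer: -1620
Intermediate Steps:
m(y) = -3 + y (m(y) = y - 3 = -3 + y)
X(j) = 9*(4 + j)*(5 + j)/5 (X(j) = 9*((j + 5)*(j + 4))/5 = 9*((5 + j)*(4 + j))/5 = 9*((4 + j)*(5 + j))/5 = 9*(4 + j)*(5 + j)/5)
(X(1)*m(6))*(-10) = ((36 + (9/5)*1² + (81/5)*1)*(-3 + 6))*(-10) = ((36 + (9/5)*1 + 81/5)*3)*(-10) = ((36 + 9/5 + 81/5)*3)*(-10) = (54*3)*(-10) = 162*(-10) = -1620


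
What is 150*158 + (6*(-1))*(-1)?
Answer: 23706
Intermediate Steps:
150*158 + (6*(-1))*(-1) = 23700 - 6*(-1) = 23700 + 6 = 23706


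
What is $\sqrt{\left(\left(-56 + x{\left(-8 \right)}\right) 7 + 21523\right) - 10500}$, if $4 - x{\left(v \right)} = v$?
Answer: $\sqrt{10715} \approx 103.51$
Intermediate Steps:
$x{\left(v \right)} = 4 - v$
$\sqrt{\left(\left(-56 + x{\left(-8 \right)}\right) 7 + 21523\right) - 10500} = \sqrt{\left(\left(-56 + \left(4 - -8\right)\right) 7 + 21523\right) - 10500} = \sqrt{\left(\left(-56 + \left(4 + 8\right)\right) 7 + 21523\right) - 10500} = \sqrt{\left(\left(-56 + 12\right) 7 + 21523\right) - 10500} = \sqrt{\left(\left(-44\right) 7 + 21523\right) - 10500} = \sqrt{\left(-308 + 21523\right) - 10500} = \sqrt{21215 - 10500} = \sqrt{10715}$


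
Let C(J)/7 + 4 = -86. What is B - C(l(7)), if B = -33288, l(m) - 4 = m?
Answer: -32658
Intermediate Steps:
l(m) = 4 + m
C(J) = -630 (C(J) = -28 + 7*(-86) = -28 - 602 = -630)
B - C(l(7)) = -33288 - 1*(-630) = -33288 + 630 = -32658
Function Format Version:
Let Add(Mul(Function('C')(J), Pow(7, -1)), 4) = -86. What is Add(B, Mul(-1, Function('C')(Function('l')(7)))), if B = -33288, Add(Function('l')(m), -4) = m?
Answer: -32658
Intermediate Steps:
Function('l')(m) = Add(4, m)
Function('C')(J) = -630 (Function('C')(J) = Add(-28, Mul(7, -86)) = Add(-28, -602) = -630)
Add(B, Mul(-1, Function('C')(Function('l')(7)))) = Add(-33288, Mul(-1, -630)) = Add(-33288, 630) = -32658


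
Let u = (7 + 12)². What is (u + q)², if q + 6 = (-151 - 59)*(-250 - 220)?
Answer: 9811893025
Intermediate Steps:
u = 361 (u = 19² = 361)
q = 98694 (q = -6 + (-151 - 59)*(-250 - 220) = -6 - 210*(-470) = -6 + 98700 = 98694)
(u + q)² = (361 + 98694)² = 99055² = 9811893025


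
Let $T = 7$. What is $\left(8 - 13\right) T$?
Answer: $-35$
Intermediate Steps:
$\left(8 - 13\right) T = \left(8 - 13\right) 7 = \left(-5\right) 7 = -35$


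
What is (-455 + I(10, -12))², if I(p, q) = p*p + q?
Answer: 134689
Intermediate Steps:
I(p, q) = q + p² (I(p, q) = p² + q = q + p²)
(-455 + I(10, -12))² = (-455 + (-12 + 10²))² = (-455 + (-12 + 100))² = (-455 + 88)² = (-367)² = 134689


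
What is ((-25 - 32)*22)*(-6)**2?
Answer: -45144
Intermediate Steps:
((-25 - 32)*22)*(-6)**2 = -57*22*36 = -1254*36 = -45144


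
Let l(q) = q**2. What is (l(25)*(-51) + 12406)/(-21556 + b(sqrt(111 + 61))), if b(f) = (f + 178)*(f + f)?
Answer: 103244107/107037588 + 1732741*sqrt(43)/53518794 ≈ 1.1769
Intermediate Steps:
b(f) = 2*f*(178 + f) (b(f) = (178 + f)*(2*f) = 2*f*(178 + f))
(l(25)*(-51) + 12406)/(-21556 + b(sqrt(111 + 61))) = (25**2*(-51) + 12406)/(-21556 + 2*sqrt(111 + 61)*(178 + sqrt(111 + 61))) = (625*(-51) + 12406)/(-21556 + 2*sqrt(172)*(178 + sqrt(172))) = (-31875 + 12406)/(-21556 + 2*(2*sqrt(43))*(178 + 2*sqrt(43))) = -19469/(-21556 + 4*sqrt(43)*(178 + 2*sqrt(43)))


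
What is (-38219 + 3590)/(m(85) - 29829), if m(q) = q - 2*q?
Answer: 34629/29914 ≈ 1.1576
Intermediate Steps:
m(q) = -q
(-38219 + 3590)/(m(85) - 29829) = (-38219 + 3590)/(-1*85 - 29829) = -34629/(-85 - 29829) = -34629/(-29914) = -34629*(-1/29914) = 34629/29914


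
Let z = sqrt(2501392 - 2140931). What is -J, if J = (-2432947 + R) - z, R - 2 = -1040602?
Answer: 3473547 + sqrt(360461) ≈ 3.4741e+6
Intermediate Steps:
R = -1040600 (R = 2 - 1040602 = -1040600)
z = sqrt(360461) ≈ 600.38
J = -3473547 - sqrt(360461) (J = (-2432947 - 1040600) - sqrt(360461) = -3473547 - sqrt(360461) ≈ -3.4741e+6)
-J = -(-3473547 - sqrt(360461)) = 3473547 + sqrt(360461)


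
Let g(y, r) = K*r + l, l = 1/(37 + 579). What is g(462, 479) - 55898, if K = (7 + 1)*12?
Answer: -6107023/616 ≈ -9914.0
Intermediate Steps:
K = 96 (K = 8*12 = 96)
l = 1/616 ≈ 0.0016234
g(y, r) = 1/616 + 96*r (g(y, r) = 96*r + 1/616 = 1/616 + 96*r)
g(462, 479) - 55898 = (1/616 + 96*479) - 55898 = (1/616 + 45984) - 55898 = 28326145/616 - 55898 = -6107023/616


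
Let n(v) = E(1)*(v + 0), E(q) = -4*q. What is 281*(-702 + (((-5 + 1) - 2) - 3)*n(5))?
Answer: -146682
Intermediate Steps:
n(v) = -4*v (n(v) = (-4*1)*(v + 0) = -4*v)
281*(-702 + (((-5 + 1) - 2) - 3)*n(5)) = 281*(-702 + (((-5 + 1) - 2) - 3)*(-4*5)) = 281*(-702 + ((-4 - 2) - 3)*(-20)) = 281*(-702 + (-6 - 3)*(-20)) = 281*(-702 - 9*(-20)) = 281*(-702 + 180) = 281*(-522) = -146682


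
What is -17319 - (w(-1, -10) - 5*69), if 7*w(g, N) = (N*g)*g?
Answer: -118808/7 ≈ -16973.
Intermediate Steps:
w(g, N) = N*g²/7 (w(g, N) = ((N*g)*g)/7 = (N*g²)/7 = N*g²/7)
-17319 - (w(-1, -10) - 5*69) = -17319 - ((⅐)*(-10)*(-1)² - 5*69) = -17319 - ((⅐)*(-10)*1 - 345) = -17319 - (-10/7 - 345) = -17319 - 1*(-2425/7) = -17319 + 2425/7 = -118808/7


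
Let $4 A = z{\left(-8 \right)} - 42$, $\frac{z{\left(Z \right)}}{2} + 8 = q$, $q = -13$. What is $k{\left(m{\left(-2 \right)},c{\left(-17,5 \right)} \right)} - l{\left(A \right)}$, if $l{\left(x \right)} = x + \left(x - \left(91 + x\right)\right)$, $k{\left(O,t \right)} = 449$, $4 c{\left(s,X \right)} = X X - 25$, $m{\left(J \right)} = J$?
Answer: $561$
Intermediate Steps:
$z{\left(Z \right)} = -42$ ($z{\left(Z \right)} = -16 + 2 \left(-13\right) = -16 - 26 = -42$)
$c{\left(s,X \right)} = - \frac{25}{4} + \frac{X^{2}}{4}$ ($c{\left(s,X \right)} = \frac{X X - 25}{4} = \frac{X^{2} - 25}{4} = \frac{-25 + X^{2}}{4} = - \frac{25}{4} + \frac{X^{2}}{4}$)
$A = -21$ ($A = \frac{-42 - 42}{4} = \frac{1}{4} \left(-84\right) = -21$)
$l{\left(x \right)} = -91 + x$ ($l{\left(x \right)} = x - 91 = -91 + x$)
$k{\left(m{\left(-2 \right)},c{\left(-17,5 \right)} \right)} - l{\left(A \right)} = 449 - \left(-91 - 21\right) = 449 - -112 = 449 + 112 = 561$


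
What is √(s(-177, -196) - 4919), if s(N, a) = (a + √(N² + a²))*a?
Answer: √(33497 - 196*√69745) ≈ 135.15*I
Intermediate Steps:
s(N, a) = a*(a + √(N² + a²))
√(s(-177, -196) - 4919) = √(-196*(-196 + √((-177)² + (-196)²)) - 4919) = √(-196*(-196 + √(31329 + 38416)) - 4919) = √(-196*(-196 + √69745) - 4919) = √((38416 - 196*√69745) - 4919) = √(33497 - 196*√69745)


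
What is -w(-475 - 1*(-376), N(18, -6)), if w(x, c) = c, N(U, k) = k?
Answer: 6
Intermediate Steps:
-w(-475 - 1*(-376), N(18, -6)) = -1*(-6) = 6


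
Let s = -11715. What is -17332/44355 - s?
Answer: 519601493/44355 ≈ 11715.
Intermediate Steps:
-17332/44355 - s = -17332/44355 - 1*(-11715) = -17332*1/44355 + 11715 = -17332/44355 + 11715 = 519601493/44355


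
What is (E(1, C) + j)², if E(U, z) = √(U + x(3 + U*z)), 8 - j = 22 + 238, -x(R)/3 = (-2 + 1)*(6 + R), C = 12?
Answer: 59536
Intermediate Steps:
x(R) = 18 + 3*R (x(R) = -3*(-2 + 1)*(6 + R) = -(-3)*(6 + R) = -3*(-6 - R) = 18 + 3*R)
j = -252 (j = 8 - (22 + 238) = 8 - 1*260 = 8 - 260 = -252)
E(U, z) = √(27 + U + 3*U*z) (E(U, z) = √(U + (18 + 3*(3 + U*z))) = √(U + (18 + (9 + 3*U*z))) = √(U + (27 + 3*U*z)) = √(27 + U + 3*U*z))
(E(1, C) + j)² = (√(27 + 1 + 3*1*12) - 252)² = (√(27 + 1 + 36) - 252)² = (√64 - 252)² = (8 - 252)² = (-244)² = 59536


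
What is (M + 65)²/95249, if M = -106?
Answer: 1681/95249 ≈ 0.017648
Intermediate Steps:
(M + 65)²/95249 = (-106 + 65)²/95249 = (-41)²*(1/95249) = 1681*(1/95249) = 1681/95249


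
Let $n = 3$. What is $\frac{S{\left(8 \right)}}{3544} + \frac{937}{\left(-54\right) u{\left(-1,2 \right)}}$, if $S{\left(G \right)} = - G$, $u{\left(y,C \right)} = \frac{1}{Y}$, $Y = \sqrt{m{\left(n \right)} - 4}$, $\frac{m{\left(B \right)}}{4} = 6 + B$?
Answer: $- \frac{1}{443} - \frac{1874 \sqrt{2}}{27} \approx -98.159$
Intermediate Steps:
$m{\left(B \right)} = 24 + 4 B$ ($m{\left(B \right)} = 4 \left(6 + B\right) = 24 + 4 B$)
$Y = 4 \sqrt{2}$ ($Y = \sqrt{\left(24 + 4 \cdot 3\right) - 4} = \sqrt{\left(24 + 12\right) - 4} = \sqrt{36 - 4} = \sqrt{32} = 4 \sqrt{2} \approx 5.6569$)
$u{\left(y,C \right)} = \frac{\sqrt{2}}{8}$ ($u{\left(y,C \right)} = \frac{1}{4 \sqrt{2}} = \frac{\sqrt{2}}{8}$)
$\frac{S{\left(8 \right)}}{3544} + \frac{937}{\left(-54\right) u{\left(-1,2 \right)}} = \frac{\left(-1\right) 8}{3544} + \frac{937}{\left(-54\right) \frac{\sqrt{2}}{8}} = \left(-8\right) \frac{1}{3544} + \frac{937}{\left(- \frac{27}{4}\right) \sqrt{2}} = - \frac{1}{443} + 937 \left(- \frac{2 \sqrt{2}}{27}\right) = - \frac{1}{443} - \frac{1874 \sqrt{2}}{27}$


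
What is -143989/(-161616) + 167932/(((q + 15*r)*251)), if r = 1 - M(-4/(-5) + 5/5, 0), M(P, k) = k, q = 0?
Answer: 9227538899/202828080 ≈ 45.494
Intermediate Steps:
r = 1 (r = 1 - 1*0 = 1 + 0 = 1)
-143989/(-161616) + 167932/(((q + 15*r)*251)) = -143989/(-161616) + 167932/(((0 + 15*1)*251)) = -143989*(-1/161616) + 167932/(((0 + 15)*251)) = 143989/161616 + 167932/((15*251)) = 143989/161616 + 167932/3765 = 9227538899/202828080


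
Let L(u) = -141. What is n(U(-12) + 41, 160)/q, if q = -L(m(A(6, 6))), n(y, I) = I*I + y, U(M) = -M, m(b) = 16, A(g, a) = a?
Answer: 8551/47 ≈ 181.94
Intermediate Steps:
n(y, I) = y + I² (n(y, I) = I² + y = y + I²)
q = 141 (q = -1*(-141) = 141)
n(U(-12) + 41, 160)/q = ((-1*(-12) + 41) + 160²)/141 = ((12 + 41) + 25600)*(1/141) = (53 + 25600)*(1/141) = 25653*(1/141) = 8551/47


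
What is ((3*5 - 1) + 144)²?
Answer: 24964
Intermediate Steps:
((3*5 - 1) + 144)² = ((15 - 1) + 144)² = (14 + 144)² = 158² = 24964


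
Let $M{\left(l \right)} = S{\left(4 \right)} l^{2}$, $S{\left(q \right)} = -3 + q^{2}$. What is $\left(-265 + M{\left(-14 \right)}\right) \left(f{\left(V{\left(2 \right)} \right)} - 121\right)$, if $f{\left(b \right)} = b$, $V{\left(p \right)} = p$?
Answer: $-271677$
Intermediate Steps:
$M{\left(l \right)} = 13 l^{2}$ ($M{\left(l \right)} = \left(-3 + 4^{2}\right) l^{2} = \left(-3 + 16\right) l^{2} = 13 l^{2}$)
$\left(-265 + M{\left(-14 \right)}\right) \left(f{\left(V{\left(2 \right)} \right)} - 121\right) = \left(-265 + 13 \left(-14\right)^{2}\right) \left(2 - 121\right) = \left(-265 + 13 \cdot 196\right) \left(-119\right) = \left(-265 + 2548\right) \left(-119\right) = 2283 \left(-119\right) = -271677$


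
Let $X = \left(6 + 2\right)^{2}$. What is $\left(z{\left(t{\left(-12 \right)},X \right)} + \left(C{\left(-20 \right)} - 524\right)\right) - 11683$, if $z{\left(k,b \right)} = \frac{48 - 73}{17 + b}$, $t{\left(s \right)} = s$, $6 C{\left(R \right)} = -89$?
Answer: $- \frac{1979987}{162} \approx -12222.0$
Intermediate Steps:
$C{\left(R \right)} = - \frac{89}{6}$ ($C{\left(R \right)} = \frac{1}{6} \left(-89\right) = - \frac{89}{6}$)
$X = 64$ ($X = 8^{2} = 64$)
$z{\left(k,b \right)} = - \frac{25}{17 + b}$
$\left(z{\left(t{\left(-12 \right)},X \right)} + \left(C{\left(-20 \right)} - 524\right)\right) - 11683 = \left(- \frac{25}{17 + 64} - \frac{3233}{6}\right) - 11683 = \left(- \frac{25}{81} - \frac{3233}{6}\right) - 11683 = - \frac{87341}{162} - 11683 = - \frac{1979987}{162}$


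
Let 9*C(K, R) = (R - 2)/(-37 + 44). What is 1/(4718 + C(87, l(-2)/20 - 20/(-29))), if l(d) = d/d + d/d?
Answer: 2030/9577501 ≈ 0.00021196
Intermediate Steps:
l(d) = 2 (l(d) = 1 + 1 = 2)
C(K, R) = -2/63 + R/63 (C(K, R) = ((R - 2)/(-37 + 44))/9 = ((-2 + R)/7)/9 = ((-2 + R)*(1/7))/9 = (-2/7 + R/7)/9 = -2/63 + R/63)
1/(4718 + C(87, l(-2)/20 - 20/(-29))) = 1/(4718 + (-2/63 + (2/20 - 20/(-29))/63)) = 1/(4718 + (-2/63 + (2*(1/20) - 20*(-1/29))/63)) = 1/(4718 + (-2/63 + (1/10 + 20/29)/63)) = 1/(4718 + (-2/63 + (1/63)*(229/290))) = 1/(4718 + (-2/63 + 229/18270)) = 1/(4718 - 39/2030) = 1/(9577501/2030) = 2030/9577501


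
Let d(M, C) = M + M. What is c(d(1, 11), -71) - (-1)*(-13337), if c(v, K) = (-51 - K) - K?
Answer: -13246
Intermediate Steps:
d(M, C) = 2*M
c(v, K) = -51 - 2*K
c(d(1, 11), -71) - (-1)*(-13337) = (-51 - 2*(-71)) - (-1)*(-13337) = (-51 + 142) - 1*13337 = 91 - 13337 = -13246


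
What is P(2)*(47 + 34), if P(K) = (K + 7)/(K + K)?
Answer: 729/4 ≈ 182.25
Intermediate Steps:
P(K) = (7 + K)/(2*K) (P(K) = (7 + K)/((2*K)) = (7 + K)*(1/(2*K)) = (7 + K)/(2*K))
P(2)*(47 + 34) = ((½)*(7 + 2)/2)*(47 + 34) = ((½)*(½)*9)*81 = (9/4)*81 = 729/4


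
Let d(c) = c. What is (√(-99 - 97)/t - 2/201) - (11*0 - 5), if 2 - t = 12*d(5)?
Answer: 1003/201 - 7*I/29 ≈ 4.9901 - 0.24138*I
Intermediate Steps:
t = -58 (t = 2 - 12*5 = 2 - 1*60 = 2 - 60 = -58)
(√(-99 - 97)/t - 2/201) - (11*0 - 5) = (√(-99 - 97)/(-58) - 2/201) - (11*0 - 5) = (√(-196)*(-1/58) - 2*1/201) - (0 - 5) = ((14*I)*(-1/58) - 2/201) - 1*(-5) = (-7*I/29 - 2/201) + 5 = (-2/201 - 7*I/29) + 5 = 1003/201 - 7*I/29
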